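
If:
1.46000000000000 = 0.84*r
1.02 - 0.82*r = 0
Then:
No Solution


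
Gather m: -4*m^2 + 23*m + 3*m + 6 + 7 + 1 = -4*m^2 + 26*m + 14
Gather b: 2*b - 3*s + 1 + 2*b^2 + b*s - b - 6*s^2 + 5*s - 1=2*b^2 + b*(s + 1) - 6*s^2 + 2*s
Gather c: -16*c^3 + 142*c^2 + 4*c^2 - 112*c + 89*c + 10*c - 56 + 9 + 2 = -16*c^3 + 146*c^2 - 13*c - 45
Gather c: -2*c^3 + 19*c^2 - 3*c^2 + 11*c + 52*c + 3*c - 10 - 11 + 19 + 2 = -2*c^3 + 16*c^2 + 66*c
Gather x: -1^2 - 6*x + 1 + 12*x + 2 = 6*x + 2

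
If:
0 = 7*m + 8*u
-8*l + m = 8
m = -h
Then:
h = 8*u/7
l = -u/7 - 1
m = -8*u/7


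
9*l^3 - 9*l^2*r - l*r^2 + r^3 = (-3*l + r)*(-l + r)*(3*l + r)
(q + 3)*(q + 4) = q^2 + 7*q + 12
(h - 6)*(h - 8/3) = h^2 - 26*h/3 + 16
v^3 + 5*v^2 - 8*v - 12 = (v - 2)*(v + 1)*(v + 6)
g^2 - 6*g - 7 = (g - 7)*(g + 1)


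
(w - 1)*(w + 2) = w^2 + w - 2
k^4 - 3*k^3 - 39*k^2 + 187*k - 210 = (k - 5)*(k - 3)*(k - 2)*(k + 7)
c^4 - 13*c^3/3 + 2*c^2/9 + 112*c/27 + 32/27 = (c - 4)*(c - 4/3)*(c + 1/3)*(c + 2/3)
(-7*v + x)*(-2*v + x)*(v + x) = 14*v^3 + 5*v^2*x - 8*v*x^2 + x^3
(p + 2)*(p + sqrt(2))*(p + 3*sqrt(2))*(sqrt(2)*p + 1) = sqrt(2)*p^4 + 2*sqrt(2)*p^3 + 9*p^3 + 10*sqrt(2)*p^2 + 18*p^2 + 6*p + 20*sqrt(2)*p + 12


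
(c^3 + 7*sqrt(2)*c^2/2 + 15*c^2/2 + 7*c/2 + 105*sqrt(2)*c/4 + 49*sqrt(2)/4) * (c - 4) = c^4 + 7*c^3/2 + 7*sqrt(2)*c^3/2 - 53*c^2/2 + 49*sqrt(2)*c^2/4 - 371*sqrt(2)*c/4 - 14*c - 49*sqrt(2)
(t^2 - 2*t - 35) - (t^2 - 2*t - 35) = 0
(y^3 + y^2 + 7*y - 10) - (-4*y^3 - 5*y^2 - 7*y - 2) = 5*y^3 + 6*y^2 + 14*y - 8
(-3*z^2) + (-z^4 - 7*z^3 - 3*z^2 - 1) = -z^4 - 7*z^3 - 6*z^2 - 1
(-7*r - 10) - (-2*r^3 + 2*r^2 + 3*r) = 2*r^3 - 2*r^2 - 10*r - 10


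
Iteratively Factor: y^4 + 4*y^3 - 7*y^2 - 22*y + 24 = (y + 3)*(y^3 + y^2 - 10*y + 8) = (y + 3)*(y + 4)*(y^2 - 3*y + 2) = (y - 1)*(y + 3)*(y + 4)*(y - 2)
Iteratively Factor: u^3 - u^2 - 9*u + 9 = (u - 3)*(u^2 + 2*u - 3) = (u - 3)*(u + 3)*(u - 1)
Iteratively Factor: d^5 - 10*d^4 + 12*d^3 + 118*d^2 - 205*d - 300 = (d - 4)*(d^4 - 6*d^3 - 12*d^2 + 70*d + 75) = (d - 4)*(d + 3)*(d^3 - 9*d^2 + 15*d + 25) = (d - 5)*(d - 4)*(d + 3)*(d^2 - 4*d - 5) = (d - 5)^2*(d - 4)*(d + 3)*(d + 1)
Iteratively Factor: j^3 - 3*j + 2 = (j + 2)*(j^2 - 2*j + 1) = (j - 1)*(j + 2)*(j - 1)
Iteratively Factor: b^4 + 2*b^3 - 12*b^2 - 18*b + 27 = (b + 3)*(b^3 - b^2 - 9*b + 9) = (b + 3)^2*(b^2 - 4*b + 3) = (b - 3)*(b + 3)^2*(b - 1)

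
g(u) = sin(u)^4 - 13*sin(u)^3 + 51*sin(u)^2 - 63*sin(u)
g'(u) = 4*sin(u)^3*cos(u) - 39*sin(u)^2*cos(u) + 102*sin(u)*cos(u) - 63*cos(u)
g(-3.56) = -18.02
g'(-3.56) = 25.34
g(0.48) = -19.45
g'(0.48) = -21.13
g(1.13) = -24.21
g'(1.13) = 0.13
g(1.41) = -24.05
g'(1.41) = 0.57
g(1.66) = -24.02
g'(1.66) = -0.34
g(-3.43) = -14.09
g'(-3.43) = 35.52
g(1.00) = -24.15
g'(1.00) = -1.30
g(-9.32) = 7.16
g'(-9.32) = 73.69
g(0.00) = 0.00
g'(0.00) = -63.00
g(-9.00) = 35.56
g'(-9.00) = 101.99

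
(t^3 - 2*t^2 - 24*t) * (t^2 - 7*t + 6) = t^5 - 9*t^4 - 4*t^3 + 156*t^2 - 144*t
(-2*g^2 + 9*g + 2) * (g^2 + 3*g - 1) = -2*g^4 + 3*g^3 + 31*g^2 - 3*g - 2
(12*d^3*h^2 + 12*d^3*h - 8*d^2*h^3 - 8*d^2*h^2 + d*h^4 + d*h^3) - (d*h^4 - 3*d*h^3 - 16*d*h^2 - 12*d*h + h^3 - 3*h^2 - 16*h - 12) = 12*d^3*h^2 + 12*d^3*h - 8*d^2*h^3 - 8*d^2*h^2 + 4*d*h^3 + 16*d*h^2 + 12*d*h - h^3 + 3*h^2 + 16*h + 12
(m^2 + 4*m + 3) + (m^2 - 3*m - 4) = 2*m^2 + m - 1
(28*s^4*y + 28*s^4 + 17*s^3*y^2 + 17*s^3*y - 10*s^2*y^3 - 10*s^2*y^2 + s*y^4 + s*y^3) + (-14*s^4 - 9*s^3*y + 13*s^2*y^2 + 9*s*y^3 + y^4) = 28*s^4*y + 14*s^4 + 17*s^3*y^2 + 8*s^3*y - 10*s^2*y^3 + 3*s^2*y^2 + s*y^4 + 10*s*y^3 + y^4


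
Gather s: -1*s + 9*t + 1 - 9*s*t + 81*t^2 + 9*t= s*(-9*t - 1) + 81*t^2 + 18*t + 1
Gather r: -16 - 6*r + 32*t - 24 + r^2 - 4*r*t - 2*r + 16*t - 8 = r^2 + r*(-4*t - 8) + 48*t - 48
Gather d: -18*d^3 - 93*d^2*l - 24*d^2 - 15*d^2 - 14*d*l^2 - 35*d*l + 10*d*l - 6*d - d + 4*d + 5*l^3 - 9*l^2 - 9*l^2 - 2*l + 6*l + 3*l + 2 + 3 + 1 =-18*d^3 + d^2*(-93*l - 39) + d*(-14*l^2 - 25*l - 3) + 5*l^3 - 18*l^2 + 7*l + 6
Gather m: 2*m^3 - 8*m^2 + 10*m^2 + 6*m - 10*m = 2*m^3 + 2*m^2 - 4*m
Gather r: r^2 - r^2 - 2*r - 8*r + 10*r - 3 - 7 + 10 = 0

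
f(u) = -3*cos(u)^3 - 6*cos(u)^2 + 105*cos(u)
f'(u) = 9*sin(u)*cos(u)^2 + 12*sin(u)*cos(u) - 105*sin(u)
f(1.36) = 21.68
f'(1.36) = -99.84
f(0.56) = 82.83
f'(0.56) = -46.94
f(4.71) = -0.25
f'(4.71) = 105.03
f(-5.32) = 57.43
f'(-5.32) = -78.17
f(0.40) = 89.28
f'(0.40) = -33.61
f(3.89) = -78.98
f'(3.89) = 74.14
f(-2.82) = -102.46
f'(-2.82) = 34.23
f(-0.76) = 71.81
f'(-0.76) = 63.09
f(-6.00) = 92.63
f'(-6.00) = -23.80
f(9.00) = -98.38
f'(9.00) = -44.70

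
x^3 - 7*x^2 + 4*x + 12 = (x - 6)*(x - 2)*(x + 1)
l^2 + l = l*(l + 1)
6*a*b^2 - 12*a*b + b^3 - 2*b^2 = b*(6*a + b)*(b - 2)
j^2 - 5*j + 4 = (j - 4)*(j - 1)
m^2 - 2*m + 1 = (m - 1)^2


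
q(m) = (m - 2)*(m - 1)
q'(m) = 2*m - 3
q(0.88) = 0.13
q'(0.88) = -1.24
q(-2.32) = 14.34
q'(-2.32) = -7.64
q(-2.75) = 17.81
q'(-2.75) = -8.50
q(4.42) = 8.28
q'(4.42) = 5.84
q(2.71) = 1.21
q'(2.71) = 2.42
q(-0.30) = 2.99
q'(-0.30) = -3.60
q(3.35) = 3.17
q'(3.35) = 3.70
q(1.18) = -0.15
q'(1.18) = -0.64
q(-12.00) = 182.00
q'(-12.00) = -27.00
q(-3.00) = 20.00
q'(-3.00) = -9.00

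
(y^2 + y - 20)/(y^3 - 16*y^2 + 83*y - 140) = (y + 5)/(y^2 - 12*y + 35)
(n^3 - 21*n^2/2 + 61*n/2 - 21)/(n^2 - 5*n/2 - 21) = (2*n^2 - 9*n + 7)/(2*n + 7)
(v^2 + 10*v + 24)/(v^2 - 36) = (v + 4)/(v - 6)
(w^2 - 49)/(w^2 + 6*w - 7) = (w - 7)/(w - 1)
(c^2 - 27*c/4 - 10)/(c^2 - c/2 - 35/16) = 4*(c - 8)/(4*c - 7)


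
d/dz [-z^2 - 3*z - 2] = -2*z - 3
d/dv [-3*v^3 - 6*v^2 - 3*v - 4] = -9*v^2 - 12*v - 3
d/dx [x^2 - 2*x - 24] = 2*x - 2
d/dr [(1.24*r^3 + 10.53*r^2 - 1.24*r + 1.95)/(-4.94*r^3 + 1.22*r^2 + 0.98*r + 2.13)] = (53.531*r^4 - 9.8208*r^3 + 48.6548*r^2 + 40.0998*r - 4.5522)/(24.4036*r^6 - 12.0536*r^5 - 8.194*r^4 - 18.6532*r^3 + 6.1576*r^2 + 4.1748*r + 4.5369)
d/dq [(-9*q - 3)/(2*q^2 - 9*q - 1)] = 6*(3*q^2 + 2*q - 3)/(4*q^4 - 36*q^3 + 77*q^2 + 18*q + 1)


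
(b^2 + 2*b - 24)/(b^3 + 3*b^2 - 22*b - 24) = 1/(b + 1)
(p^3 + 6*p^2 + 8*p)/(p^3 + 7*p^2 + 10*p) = (p + 4)/(p + 5)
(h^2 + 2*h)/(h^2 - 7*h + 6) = h*(h + 2)/(h^2 - 7*h + 6)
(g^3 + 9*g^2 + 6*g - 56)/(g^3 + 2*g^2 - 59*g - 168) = (g^2 + 2*g - 8)/(g^2 - 5*g - 24)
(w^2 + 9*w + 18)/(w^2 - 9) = (w + 6)/(w - 3)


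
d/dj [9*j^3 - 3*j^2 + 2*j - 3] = 27*j^2 - 6*j + 2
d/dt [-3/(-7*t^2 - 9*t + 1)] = 3*(-14*t - 9)/(7*t^2 + 9*t - 1)^2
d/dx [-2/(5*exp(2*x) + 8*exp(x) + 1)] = (20*exp(x) + 16)*exp(x)/(5*exp(2*x) + 8*exp(x) + 1)^2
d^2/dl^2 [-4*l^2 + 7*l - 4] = -8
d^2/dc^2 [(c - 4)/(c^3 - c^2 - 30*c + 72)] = 6*(c^2 + 3*c + 9)/(c^6 + 9*c^5 - 27*c^4 - 297*c^3 + 486*c^2 + 2916*c - 5832)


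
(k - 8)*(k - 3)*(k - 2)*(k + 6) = k^4 - 7*k^3 - 32*k^2 + 228*k - 288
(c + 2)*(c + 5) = c^2 + 7*c + 10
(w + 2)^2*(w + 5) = w^3 + 9*w^2 + 24*w + 20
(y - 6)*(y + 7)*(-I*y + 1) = -I*y^3 + y^2 - I*y^2 + y + 42*I*y - 42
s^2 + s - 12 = (s - 3)*(s + 4)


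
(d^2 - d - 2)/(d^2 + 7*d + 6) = (d - 2)/(d + 6)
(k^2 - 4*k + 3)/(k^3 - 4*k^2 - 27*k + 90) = (k - 1)/(k^2 - k - 30)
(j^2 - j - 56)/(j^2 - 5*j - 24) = (j + 7)/(j + 3)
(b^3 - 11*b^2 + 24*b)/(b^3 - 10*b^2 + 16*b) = (b - 3)/(b - 2)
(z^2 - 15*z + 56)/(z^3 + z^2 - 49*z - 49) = (z - 8)/(z^2 + 8*z + 7)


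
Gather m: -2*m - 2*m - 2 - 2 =-4*m - 4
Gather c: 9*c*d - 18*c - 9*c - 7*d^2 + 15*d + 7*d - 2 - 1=c*(9*d - 27) - 7*d^2 + 22*d - 3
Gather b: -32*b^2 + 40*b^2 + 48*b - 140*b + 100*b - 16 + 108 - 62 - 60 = 8*b^2 + 8*b - 30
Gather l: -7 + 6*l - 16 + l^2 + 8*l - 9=l^2 + 14*l - 32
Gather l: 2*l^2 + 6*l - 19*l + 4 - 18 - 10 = 2*l^2 - 13*l - 24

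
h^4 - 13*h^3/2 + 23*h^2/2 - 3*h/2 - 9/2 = (h - 3)^2*(h - 1)*(h + 1/2)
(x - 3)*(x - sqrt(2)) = x^2 - 3*x - sqrt(2)*x + 3*sqrt(2)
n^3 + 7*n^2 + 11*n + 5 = (n + 1)^2*(n + 5)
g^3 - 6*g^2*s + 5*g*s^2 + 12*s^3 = (g - 4*s)*(g - 3*s)*(g + s)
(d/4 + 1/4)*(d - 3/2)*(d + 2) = d^3/4 + 3*d^2/8 - 5*d/8 - 3/4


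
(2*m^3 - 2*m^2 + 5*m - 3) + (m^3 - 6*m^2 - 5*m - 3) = 3*m^3 - 8*m^2 - 6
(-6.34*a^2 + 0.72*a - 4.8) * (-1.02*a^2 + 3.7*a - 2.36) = 6.4668*a^4 - 24.1924*a^3 + 22.5224*a^2 - 19.4592*a + 11.328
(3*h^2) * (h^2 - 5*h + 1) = 3*h^4 - 15*h^3 + 3*h^2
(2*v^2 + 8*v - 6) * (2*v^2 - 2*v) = 4*v^4 + 12*v^3 - 28*v^2 + 12*v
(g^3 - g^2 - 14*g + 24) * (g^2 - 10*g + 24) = g^5 - 11*g^4 + 20*g^3 + 140*g^2 - 576*g + 576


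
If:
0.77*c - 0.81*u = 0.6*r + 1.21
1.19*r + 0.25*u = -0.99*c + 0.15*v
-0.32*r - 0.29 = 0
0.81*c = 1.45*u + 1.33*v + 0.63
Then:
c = 1.04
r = -0.91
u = 0.17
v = -0.02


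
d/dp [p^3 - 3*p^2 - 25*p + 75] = 3*p^2 - 6*p - 25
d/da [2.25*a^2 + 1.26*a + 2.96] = 4.5*a + 1.26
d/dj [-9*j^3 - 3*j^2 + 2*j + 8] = -27*j^2 - 6*j + 2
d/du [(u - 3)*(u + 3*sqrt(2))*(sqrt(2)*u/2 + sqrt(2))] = 3*sqrt(2)*u^2/2 - sqrt(2)*u + 6*u - 3*sqrt(2) - 3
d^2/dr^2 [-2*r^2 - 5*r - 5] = -4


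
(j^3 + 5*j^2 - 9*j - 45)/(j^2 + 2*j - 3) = (j^2 + 2*j - 15)/(j - 1)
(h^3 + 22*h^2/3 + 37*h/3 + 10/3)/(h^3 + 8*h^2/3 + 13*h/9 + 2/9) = 3*(h + 5)/(3*h + 1)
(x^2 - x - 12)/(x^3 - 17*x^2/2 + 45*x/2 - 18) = 2*(x + 3)/(2*x^2 - 9*x + 9)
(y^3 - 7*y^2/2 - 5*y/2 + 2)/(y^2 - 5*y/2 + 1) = (y^2 - 3*y - 4)/(y - 2)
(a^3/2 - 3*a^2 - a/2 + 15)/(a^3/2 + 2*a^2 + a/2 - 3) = (a^2 - 8*a + 15)/(a^2 + 2*a - 3)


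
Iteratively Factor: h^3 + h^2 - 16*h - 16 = (h + 1)*(h^2 - 16) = (h - 4)*(h + 1)*(h + 4)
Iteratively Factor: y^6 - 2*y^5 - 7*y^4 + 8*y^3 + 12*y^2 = (y)*(y^5 - 2*y^4 - 7*y^3 + 8*y^2 + 12*y) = y*(y - 2)*(y^4 - 7*y^2 - 6*y) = y*(y - 2)*(y + 2)*(y^3 - 2*y^2 - 3*y) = y*(y - 3)*(y - 2)*(y + 2)*(y^2 + y) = y*(y - 3)*(y - 2)*(y + 1)*(y + 2)*(y)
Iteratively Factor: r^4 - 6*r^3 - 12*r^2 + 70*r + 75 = (r - 5)*(r^3 - r^2 - 17*r - 15) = (r - 5)*(r + 1)*(r^2 - 2*r - 15) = (r - 5)*(r + 1)*(r + 3)*(r - 5)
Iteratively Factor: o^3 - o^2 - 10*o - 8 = (o - 4)*(o^2 + 3*o + 2) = (o - 4)*(o + 1)*(o + 2)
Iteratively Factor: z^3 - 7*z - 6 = (z - 3)*(z^2 + 3*z + 2) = (z - 3)*(z + 2)*(z + 1)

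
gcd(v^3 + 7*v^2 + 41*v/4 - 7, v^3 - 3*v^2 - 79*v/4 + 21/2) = v^2 + 3*v - 7/4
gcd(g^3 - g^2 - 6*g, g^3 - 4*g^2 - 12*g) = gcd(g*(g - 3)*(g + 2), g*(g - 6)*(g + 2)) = g^2 + 2*g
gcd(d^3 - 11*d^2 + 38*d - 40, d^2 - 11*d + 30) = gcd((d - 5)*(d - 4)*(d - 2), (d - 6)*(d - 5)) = d - 5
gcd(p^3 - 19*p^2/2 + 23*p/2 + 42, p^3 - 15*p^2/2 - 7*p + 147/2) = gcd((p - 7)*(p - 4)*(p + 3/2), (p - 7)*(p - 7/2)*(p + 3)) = p - 7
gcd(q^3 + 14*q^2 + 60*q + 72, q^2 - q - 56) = 1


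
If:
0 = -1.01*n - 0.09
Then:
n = -0.09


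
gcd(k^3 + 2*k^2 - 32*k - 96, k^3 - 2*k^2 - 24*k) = k^2 - 2*k - 24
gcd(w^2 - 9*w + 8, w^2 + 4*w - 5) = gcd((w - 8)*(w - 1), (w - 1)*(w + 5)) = w - 1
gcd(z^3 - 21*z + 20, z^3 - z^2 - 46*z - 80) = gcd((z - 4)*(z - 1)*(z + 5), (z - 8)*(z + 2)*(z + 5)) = z + 5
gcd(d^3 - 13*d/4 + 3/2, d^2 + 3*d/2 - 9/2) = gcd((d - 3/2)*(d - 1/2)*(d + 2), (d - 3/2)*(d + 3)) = d - 3/2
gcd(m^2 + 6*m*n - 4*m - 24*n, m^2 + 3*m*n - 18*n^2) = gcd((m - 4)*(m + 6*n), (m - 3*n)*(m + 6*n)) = m + 6*n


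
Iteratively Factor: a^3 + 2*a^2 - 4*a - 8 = (a - 2)*(a^2 + 4*a + 4) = (a - 2)*(a + 2)*(a + 2)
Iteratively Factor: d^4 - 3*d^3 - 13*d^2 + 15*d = (d - 1)*(d^3 - 2*d^2 - 15*d) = (d - 5)*(d - 1)*(d^2 + 3*d) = d*(d - 5)*(d - 1)*(d + 3)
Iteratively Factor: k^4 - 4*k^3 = (k)*(k^3 - 4*k^2) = k^2*(k^2 - 4*k) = k^2*(k - 4)*(k)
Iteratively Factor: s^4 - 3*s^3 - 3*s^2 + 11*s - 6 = (s - 3)*(s^3 - 3*s + 2) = (s - 3)*(s - 1)*(s^2 + s - 2) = (s - 3)*(s - 1)*(s + 2)*(s - 1)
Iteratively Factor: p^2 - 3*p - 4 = (p + 1)*(p - 4)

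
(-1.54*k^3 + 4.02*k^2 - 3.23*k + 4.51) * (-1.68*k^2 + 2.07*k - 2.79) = 2.5872*k^5 - 9.9414*k^4 + 18.0444*k^3 - 25.4787*k^2 + 18.3474*k - 12.5829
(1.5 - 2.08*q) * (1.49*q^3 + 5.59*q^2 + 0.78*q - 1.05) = -3.0992*q^4 - 9.3922*q^3 + 6.7626*q^2 + 3.354*q - 1.575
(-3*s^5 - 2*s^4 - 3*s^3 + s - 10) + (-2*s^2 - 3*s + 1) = -3*s^5 - 2*s^4 - 3*s^3 - 2*s^2 - 2*s - 9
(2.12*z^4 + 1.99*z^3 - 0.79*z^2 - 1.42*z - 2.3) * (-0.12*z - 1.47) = -0.2544*z^5 - 3.3552*z^4 - 2.8305*z^3 + 1.3317*z^2 + 2.3634*z + 3.381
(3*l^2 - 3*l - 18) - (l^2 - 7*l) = 2*l^2 + 4*l - 18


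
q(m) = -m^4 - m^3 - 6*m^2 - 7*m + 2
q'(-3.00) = 110.00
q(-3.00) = -85.00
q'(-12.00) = 6617.00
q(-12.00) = -19786.00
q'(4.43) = -466.79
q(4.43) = -618.83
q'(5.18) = -705.62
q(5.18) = -1054.22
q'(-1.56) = 19.60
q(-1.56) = -3.81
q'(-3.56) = 178.17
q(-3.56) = -164.62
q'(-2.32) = 54.64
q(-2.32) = -30.54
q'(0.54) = -14.98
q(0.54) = -3.77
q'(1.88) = -66.74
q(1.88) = -51.50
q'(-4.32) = 311.34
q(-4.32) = -347.40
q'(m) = -4*m^3 - 3*m^2 - 12*m - 7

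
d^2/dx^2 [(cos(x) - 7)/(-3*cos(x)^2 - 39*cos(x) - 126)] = (9*(1 - cos(2*x))^2*cos(x) - 41*(1 - cos(2*x))^2 + 23953*cos(x) - 1186*cos(2*x) - 519*cos(3*x) - 2*cos(5*x) + 10458)/(12*(cos(x) + 6)^3*(cos(x) + 7)^3)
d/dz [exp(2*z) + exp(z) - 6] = (2*exp(z) + 1)*exp(z)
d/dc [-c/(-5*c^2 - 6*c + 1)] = (-5*c^2 - 1)/(25*c^4 + 60*c^3 + 26*c^2 - 12*c + 1)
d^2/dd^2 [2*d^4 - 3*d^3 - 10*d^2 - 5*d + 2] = 24*d^2 - 18*d - 20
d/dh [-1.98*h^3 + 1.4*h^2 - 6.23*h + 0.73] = -5.94*h^2 + 2.8*h - 6.23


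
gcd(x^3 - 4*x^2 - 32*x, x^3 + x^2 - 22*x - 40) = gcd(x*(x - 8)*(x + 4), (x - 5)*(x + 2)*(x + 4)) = x + 4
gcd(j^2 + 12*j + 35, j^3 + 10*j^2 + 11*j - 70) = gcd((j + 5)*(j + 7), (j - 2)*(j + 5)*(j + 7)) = j^2 + 12*j + 35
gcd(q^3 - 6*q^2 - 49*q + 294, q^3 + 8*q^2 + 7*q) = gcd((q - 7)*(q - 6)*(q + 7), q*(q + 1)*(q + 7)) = q + 7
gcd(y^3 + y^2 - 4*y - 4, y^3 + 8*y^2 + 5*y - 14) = y + 2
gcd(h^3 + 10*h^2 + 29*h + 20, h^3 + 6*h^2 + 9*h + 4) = h^2 + 5*h + 4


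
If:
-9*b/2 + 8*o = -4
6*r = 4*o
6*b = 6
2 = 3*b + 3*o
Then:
No Solution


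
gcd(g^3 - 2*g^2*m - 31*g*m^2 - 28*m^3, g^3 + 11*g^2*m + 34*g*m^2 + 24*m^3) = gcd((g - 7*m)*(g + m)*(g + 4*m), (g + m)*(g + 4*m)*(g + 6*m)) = g^2 + 5*g*m + 4*m^2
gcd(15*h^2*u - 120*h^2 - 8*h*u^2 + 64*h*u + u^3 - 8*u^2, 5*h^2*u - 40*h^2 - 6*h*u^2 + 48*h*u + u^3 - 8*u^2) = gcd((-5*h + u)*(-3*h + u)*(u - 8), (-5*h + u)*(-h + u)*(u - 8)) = -5*h*u + 40*h + u^2 - 8*u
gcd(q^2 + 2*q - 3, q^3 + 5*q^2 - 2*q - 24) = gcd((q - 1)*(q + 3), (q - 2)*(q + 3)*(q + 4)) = q + 3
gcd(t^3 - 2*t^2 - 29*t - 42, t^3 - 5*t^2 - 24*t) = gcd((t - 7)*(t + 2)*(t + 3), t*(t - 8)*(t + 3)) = t + 3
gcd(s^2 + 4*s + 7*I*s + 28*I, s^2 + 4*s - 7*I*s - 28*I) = s + 4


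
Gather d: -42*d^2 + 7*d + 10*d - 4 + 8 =-42*d^2 + 17*d + 4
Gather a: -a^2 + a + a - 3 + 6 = -a^2 + 2*a + 3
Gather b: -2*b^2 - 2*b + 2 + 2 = -2*b^2 - 2*b + 4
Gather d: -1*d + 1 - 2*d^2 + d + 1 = 2 - 2*d^2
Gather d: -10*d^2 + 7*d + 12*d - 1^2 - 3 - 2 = -10*d^2 + 19*d - 6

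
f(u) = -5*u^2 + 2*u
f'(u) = 2 - 10*u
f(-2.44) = -34.65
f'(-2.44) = 26.40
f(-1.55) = -15.11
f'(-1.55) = 17.50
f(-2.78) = -44.20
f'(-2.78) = 29.80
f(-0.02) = -0.04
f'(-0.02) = 2.20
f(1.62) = -9.88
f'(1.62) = -14.20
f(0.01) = 0.02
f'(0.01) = 1.90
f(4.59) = -96.16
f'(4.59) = -43.90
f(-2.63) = -39.84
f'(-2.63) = 28.30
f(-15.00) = -1155.00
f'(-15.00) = 152.00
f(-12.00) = -744.00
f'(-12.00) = 122.00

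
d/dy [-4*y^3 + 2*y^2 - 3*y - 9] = -12*y^2 + 4*y - 3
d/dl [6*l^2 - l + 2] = 12*l - 1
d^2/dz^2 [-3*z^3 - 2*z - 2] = -18*z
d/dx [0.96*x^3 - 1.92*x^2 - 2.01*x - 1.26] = 2.88*x^2 - 3.84*x - 2.01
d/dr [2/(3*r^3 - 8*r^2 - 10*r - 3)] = 2*(-9*r^2 + 16*r + 10)/(-3*r^3 + 8*r^2 + 10*r + 3)^2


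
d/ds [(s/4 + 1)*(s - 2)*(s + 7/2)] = 3*s^2/4 + 11*s/4 - 1/4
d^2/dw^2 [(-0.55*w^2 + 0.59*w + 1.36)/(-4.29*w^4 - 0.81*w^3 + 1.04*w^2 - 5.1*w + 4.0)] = (60.73353*w^8 - 118.833858*w^7 - 527.765106*w^6 - 272.70585*w^5 + 391.825872*w^4 - 268.798444*w^3 - 359.253216*w^2 + 31.56864*w - 65.904)/(78.953589*w^12 + 44.721963*w^11 - 48.976785*w^10 + 260.430795*w^9 - 102.6441*w^8 - 207.255942*w^7 + 407.051596*w^6 - 425.12562*w^5 + 12.6456*w^4 + 298.827*w^3 - 362.04*w^2 + 244.8*w - 64.0)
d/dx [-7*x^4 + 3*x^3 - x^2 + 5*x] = -28*x^3 + 9*x^2 - 2*x + 5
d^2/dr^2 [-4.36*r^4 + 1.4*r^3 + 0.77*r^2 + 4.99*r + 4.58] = -52.32*r^2 + 8.4*r + 1.54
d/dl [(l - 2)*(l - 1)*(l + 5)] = 3*l^2 + 4*l - 13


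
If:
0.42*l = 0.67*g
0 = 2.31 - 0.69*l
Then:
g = 2.10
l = 3.35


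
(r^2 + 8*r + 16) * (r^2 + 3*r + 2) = r^4 + 11*r^3 + 42*r^2 + 64*r + 32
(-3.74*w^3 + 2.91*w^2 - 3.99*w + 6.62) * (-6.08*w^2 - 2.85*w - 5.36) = 22.7392*w^5 - 7.0338*w^4 + 36.0121*w^3 - 44.4757*w^2 + 2.5194*w - 35.4832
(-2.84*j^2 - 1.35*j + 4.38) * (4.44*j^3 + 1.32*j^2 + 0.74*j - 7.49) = -12.6096*j^5 - 9.7428*j^4 + 15.5636*j^3 + 26.0542*j^2 + 13.3527*j - 32.8062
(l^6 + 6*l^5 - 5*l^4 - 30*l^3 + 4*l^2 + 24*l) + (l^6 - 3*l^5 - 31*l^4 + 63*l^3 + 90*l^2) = 2*l^6 + 3*l^5 - 36*l^4 + 33*l^3 + 94*l^2 + 24*l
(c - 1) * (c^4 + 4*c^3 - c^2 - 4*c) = c^5 + 3*c^4 - 5*c^3 - 3*c^2 + 4*c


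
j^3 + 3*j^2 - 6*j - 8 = (j - 2)*(j + 1)*(j + 4)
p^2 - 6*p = p*(p - 6)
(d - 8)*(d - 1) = d^2 - 9*d + 8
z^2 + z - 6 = (z - 2)*(z + 3)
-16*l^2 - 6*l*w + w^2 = (-8*l + w)*(2*l + w)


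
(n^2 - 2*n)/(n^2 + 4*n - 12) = n/(n + 6)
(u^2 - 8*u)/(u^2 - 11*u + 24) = u/(u - 3)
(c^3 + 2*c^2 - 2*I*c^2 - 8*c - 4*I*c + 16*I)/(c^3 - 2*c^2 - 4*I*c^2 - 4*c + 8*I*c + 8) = (c + 4)/(c - 2*I)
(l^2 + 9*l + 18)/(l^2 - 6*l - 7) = (l^2 + 9*l + 18)/(l^2 - 6*l - 7)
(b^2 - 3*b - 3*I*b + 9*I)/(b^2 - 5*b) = (b^2 - 3*b - 3*I*b + 9*I)/(b*(b - 5))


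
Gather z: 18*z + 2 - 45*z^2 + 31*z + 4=-45*z^2 + 49*z + 6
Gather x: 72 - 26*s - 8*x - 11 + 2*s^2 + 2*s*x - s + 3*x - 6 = 2*s^2 - 27*s + x*(2*s - 5) + 55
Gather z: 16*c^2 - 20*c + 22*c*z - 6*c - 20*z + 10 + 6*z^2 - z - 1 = 16*c^2 - 26*c + 6*z^2 + z*(22*c - 21) + 9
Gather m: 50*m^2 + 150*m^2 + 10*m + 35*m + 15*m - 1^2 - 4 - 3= 200*m^2 + 60*m - 8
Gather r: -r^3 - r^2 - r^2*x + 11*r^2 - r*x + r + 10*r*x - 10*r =-r^3 + r^2*(10 - x) + r*(9*x - 9)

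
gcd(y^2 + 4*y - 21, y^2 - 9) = y - 3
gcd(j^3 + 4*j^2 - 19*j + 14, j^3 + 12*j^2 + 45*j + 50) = 1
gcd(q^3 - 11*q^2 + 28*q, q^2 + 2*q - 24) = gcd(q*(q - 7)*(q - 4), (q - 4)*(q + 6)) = q - 4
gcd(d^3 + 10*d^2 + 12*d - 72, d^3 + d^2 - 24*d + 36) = d^2 + 4*d - 12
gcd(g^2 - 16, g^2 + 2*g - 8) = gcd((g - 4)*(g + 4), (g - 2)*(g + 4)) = g + 4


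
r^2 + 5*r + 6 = (r + 2)*(r + 3)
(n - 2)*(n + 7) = n^2 + 5*n - 14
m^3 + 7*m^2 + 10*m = m*(m + 2)*(m + 5)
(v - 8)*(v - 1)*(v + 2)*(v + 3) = v^4 - 4*v^3 - 31*v^2 - 14*v + 48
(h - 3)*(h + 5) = h^2 + 2*h - 15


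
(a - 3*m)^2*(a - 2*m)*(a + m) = a^4 - 7*a^3*m + 13*a^2*m^2 + 3*a*m^3 - 18*m^4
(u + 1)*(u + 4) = u^2 + 5*u + 4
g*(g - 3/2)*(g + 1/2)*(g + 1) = g^4 - 7*g^2/4 - 3*g/4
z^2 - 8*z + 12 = (z - 6)*(z - 2)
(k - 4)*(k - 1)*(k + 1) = k^3 - 4*k^2 - k + 4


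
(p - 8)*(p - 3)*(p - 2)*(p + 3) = p^4 - 10*p^3 + 7*p^2 + 90*p - 144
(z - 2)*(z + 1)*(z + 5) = z^3 + 4*z^2 - 7*z - 10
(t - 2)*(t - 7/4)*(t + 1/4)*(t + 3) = t^4 - t^3/2 - 127*t^2/16 + 137*t/16 + 21/8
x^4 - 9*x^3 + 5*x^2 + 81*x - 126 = (x - 7)*(x - 3)*(x - 2)*(x + 3)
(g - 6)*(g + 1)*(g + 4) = g^3 - g^2 - 26*g - 24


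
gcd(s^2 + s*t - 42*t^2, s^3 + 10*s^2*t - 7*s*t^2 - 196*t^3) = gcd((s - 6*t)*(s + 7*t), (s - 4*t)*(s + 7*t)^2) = s + 7*t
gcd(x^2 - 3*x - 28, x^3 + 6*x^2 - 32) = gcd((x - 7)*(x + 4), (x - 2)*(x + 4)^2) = x + 4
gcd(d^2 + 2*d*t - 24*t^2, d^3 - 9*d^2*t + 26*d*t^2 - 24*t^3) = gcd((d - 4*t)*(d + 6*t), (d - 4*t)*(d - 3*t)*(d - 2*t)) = -d + 4*t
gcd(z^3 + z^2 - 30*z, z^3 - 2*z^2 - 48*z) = z^2 + 6*z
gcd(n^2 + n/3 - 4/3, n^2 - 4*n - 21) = 1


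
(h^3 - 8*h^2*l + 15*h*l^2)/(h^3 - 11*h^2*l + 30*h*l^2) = (h - 3*l)/(h - 6*l)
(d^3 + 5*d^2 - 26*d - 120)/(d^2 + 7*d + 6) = (d^2 - d - 20)/(d + 1)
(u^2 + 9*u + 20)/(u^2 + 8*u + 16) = (u + 5)/(u + 4)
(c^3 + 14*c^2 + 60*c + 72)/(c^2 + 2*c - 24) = (c^2 + 8*c + 12)/(c - 4)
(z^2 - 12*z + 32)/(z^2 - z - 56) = (z - 4)/(z + 7)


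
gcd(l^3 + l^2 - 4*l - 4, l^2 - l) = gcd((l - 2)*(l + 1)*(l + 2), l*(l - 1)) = 1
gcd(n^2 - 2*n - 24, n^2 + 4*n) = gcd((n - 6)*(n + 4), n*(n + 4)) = n + 4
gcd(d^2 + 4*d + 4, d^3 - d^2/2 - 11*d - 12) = d + 2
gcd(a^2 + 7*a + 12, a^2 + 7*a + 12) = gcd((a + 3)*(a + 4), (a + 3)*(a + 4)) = a^2 + 7*a + 12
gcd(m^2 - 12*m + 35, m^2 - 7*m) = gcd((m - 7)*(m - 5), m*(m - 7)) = m - 7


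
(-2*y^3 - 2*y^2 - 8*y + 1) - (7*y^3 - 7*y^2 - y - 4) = -9*y^3 + 5*y^2 - 7*y + 5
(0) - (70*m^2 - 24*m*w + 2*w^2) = -70*m^2 + 24*m*w - 2*w^2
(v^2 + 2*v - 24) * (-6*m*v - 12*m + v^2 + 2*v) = -6*m*v^3 - 24*m*v^2 + 120*m*v + 288*m + v^4 + 4*v^3 - 20*v^2 - 48*v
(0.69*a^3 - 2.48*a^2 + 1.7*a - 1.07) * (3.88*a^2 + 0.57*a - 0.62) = 2.6772*a^5 - 9.2291*a^4 + 4.7546*a^3 - 1.645*a^2 - 1.6639*a + 0.6634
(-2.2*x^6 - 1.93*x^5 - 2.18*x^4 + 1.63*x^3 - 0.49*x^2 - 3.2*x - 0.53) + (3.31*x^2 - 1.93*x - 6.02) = -2.2*x^6 - 1.93*x^5 - 2.18*x^4 + 1.63*x^3 + 2.82*x^2 - 5.13*x - 6.55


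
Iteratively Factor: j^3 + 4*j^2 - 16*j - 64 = (j + 4)*(j^2 - 16) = (j - 4)*(j + 4)*(j + 4)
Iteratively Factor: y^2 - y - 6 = (y + 2)*(y - 3)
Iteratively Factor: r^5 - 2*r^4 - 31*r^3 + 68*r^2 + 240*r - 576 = (r + 4)*(r^4 - 6*r^3 - 7*r^2 + 96*r - 144) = (r - 3)*(r + 4)*(r^3 - 3*r^2 - 16*r + 48) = (r - 4)*(r - 3)*(r + 4)*(r^2 + r - 12) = (r - 4)*(r - 3)^2*(r + 4)*(r + 4)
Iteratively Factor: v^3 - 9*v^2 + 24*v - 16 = (v - 4)*(v^2 - 5*v + 4) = (v - 4)^2*(v - 1)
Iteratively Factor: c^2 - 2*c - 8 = (c + 2)*(c - 4)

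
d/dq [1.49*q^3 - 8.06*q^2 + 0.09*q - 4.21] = 4.47*q^2 - 16.12*q + 0.09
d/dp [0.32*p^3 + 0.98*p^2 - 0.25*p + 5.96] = 0.96*p^2 + 1.96*p - 0.25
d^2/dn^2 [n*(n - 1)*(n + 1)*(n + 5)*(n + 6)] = 20*n^3 + 132*n^2 + 174*n - 22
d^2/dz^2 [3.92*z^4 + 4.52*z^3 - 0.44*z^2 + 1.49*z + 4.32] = 47.04*z^2 + 27.12*z - 0.88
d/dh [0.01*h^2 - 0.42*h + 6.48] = 0.02*h - 0.42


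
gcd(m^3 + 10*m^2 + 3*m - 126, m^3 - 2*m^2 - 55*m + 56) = m + 7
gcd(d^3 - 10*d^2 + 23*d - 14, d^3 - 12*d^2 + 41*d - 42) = d^2 - 9*d + 14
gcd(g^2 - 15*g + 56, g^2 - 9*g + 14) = g - 7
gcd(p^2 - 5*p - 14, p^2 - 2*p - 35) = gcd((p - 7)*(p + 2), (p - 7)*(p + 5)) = p - 7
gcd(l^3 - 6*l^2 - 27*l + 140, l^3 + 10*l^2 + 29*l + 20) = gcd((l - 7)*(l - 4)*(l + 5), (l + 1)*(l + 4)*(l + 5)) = l + 5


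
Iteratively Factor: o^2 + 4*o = (o)*(o + 4)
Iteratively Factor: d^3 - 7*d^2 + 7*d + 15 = (d - 3)*(d^2 - 4*d - 5) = (d - 3)*(d + 1)*(d - 5)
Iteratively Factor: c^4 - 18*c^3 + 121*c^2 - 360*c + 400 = (c - 5)*(c^3 - 13*c^2 + 56*c - 80) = (c - 5)*(c - 4)*(c^2 - 9*c + 20) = (c - 5)*(c - 4)^2*(c - 5)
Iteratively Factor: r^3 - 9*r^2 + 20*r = (r)*(r^2 - 9*r + 20) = r*(r - 4)*(r - 5)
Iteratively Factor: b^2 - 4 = (b + 2)*(b - 2)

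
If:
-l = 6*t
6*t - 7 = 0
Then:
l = -7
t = 7/6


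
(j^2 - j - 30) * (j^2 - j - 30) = j^4 - 2*j^3 - 59*j^2 + 60*j + 900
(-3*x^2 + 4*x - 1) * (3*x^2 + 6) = -9*x^4 + 12*x^3 - 21*x^2 + 24*x - 6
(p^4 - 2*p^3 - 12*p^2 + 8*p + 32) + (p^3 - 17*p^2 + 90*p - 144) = p^4 - p^3 - 29*p^2 + 98*p - 112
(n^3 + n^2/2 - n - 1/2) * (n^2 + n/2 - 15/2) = n^5 + n^4 - 33*n^3/4 - 19*n^2/4 + 29*n/4 + 15/4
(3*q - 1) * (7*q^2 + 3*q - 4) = 21*q^3 + 2*q^2 - 15*q + 4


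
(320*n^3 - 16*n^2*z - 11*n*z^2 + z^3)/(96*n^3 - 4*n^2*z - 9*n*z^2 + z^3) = (-40*n^2 - 3*n*z + z^2)/(-12*n^2 - n*z + z^2)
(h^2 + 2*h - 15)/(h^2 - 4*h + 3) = (h + 5)/(h - 1)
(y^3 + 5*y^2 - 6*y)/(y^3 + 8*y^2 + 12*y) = (y - 1)/(y + 2)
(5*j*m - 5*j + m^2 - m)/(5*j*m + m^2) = (m - 1)/m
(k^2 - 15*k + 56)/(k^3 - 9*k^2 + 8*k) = (k - 7)/(k*(k - 1))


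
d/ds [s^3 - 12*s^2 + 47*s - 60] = 3*s^2 - 24*s + 47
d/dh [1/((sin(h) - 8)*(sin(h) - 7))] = (15 - 2*sin(h))*cos(h)/((sin(h) - 8)^2*(sin(h) - 7)^2)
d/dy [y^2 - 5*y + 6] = 2*y - 5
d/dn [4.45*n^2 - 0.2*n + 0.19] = 8.9*n - 0.2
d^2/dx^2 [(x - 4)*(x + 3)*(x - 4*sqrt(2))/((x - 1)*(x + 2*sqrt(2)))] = 24*(x^3 - 6*x^2 + 12*sqrt(2)*x^2 - 18*sqrt(2)*x + 54*x - 26 + 38*sqrt(2))/(x^6 - 3*x^5 + 6*sqrt(2)*x^5 - 18*sqrt(2)*x^4 + 27*x^4 - 73*x^3 + 34*sqrt(2)*x^3 - 54*sqrt(2)*x^2 + 72*x^2 - 24*x + 48*sqrt(2)*x - 16*sqrt(2))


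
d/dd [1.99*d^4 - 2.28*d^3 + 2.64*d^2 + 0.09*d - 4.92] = 7.96*d^3 - 6.84*d^2 + 5.28*d + 0.09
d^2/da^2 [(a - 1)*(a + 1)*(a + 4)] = 6*a + 8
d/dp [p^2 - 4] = 2*p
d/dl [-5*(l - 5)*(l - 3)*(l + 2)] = -15*l^2 + 60*l + 5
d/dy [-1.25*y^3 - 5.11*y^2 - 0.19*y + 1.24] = -3.75*y^2 - 10.22*y - 0.19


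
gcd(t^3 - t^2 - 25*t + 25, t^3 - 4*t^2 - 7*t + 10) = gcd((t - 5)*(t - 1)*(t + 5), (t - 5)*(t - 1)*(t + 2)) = t^2 - 6*t + 5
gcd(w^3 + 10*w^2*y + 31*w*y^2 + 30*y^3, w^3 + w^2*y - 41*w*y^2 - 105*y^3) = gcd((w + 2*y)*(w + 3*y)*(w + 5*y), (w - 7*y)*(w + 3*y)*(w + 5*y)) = w^2 + 8*w*y + 15*y^2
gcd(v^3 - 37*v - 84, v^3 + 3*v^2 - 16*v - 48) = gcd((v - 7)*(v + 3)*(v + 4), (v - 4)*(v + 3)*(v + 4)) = v^2 + 7*v + 12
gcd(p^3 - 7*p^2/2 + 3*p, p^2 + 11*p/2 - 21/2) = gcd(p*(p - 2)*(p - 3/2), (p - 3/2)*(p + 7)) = p - 3/2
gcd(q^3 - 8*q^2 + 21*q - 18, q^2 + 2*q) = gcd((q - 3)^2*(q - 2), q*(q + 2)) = 1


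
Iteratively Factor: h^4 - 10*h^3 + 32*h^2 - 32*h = (h - 2)*(h^3 - 8*h^2 + 16*h) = (h - 4)*(h - 2)*(h^2 - 4*h) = (h - 4)^2*(h - 2)*(h)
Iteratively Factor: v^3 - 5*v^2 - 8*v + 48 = (v + 3)*(v^2 - 8*v + 16) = (v - 4)*(v + 3)*(v - 4)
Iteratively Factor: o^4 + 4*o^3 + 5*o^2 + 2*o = (o + 1)*(o^3 + 3*o^2 + 2*o) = (o + 1)^2*(o^2 + 2*o) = o*(o + 1)^2*(o + 2)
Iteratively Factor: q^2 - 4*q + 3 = (q - 3)*(q - 1)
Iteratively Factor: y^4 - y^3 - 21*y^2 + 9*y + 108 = (y - 3)*(y^3 + 2*y^2 - 15*y - 36) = (y - 4)*(y - 3)*(y^2 + 6*y + 9) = (y - 4)*(y - 3)*(y + 3)*(y + 3)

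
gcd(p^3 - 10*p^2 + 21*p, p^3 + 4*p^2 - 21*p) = p^2 - 3*p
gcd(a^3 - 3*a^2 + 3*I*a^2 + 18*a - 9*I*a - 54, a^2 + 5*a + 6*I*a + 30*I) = a + 6*I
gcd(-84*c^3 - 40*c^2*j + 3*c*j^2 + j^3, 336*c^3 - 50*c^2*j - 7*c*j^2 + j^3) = 42*c^2 - c*j - j^2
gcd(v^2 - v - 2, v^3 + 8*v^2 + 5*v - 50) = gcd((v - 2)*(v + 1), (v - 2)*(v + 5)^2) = v - 2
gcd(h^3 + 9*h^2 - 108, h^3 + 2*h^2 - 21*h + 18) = h^2 + 3*h - 18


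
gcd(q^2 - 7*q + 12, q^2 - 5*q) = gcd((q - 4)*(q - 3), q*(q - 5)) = 1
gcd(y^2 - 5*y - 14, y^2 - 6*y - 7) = y - 7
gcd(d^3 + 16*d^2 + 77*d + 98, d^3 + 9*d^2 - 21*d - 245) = d^2 + 14*d + 49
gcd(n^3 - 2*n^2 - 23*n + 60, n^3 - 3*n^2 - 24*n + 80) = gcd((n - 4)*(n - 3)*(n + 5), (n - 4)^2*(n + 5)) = n^2 + n - 20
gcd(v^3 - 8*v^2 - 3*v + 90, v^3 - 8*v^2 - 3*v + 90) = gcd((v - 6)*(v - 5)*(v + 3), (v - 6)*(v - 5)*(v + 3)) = v^3 - 8*v^2 - 3*v + 90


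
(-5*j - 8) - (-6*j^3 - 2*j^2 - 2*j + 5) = 6*j^3 + 2*j^2 - 3*j - 13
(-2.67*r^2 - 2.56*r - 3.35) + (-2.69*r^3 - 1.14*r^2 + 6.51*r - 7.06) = -2.69*r^3 - 3.81*r^2 + 3.95*r - 10.41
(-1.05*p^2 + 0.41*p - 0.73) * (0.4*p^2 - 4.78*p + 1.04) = -0.42*p^4 + 5.183*p^3 - 3.3438*p^2 + 3.9158*p - 0.7592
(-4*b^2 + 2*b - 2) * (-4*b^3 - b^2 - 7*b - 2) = 16*b^5 - 4*b^4 + 34*b^3 - 4*b^2 + 10*b + 4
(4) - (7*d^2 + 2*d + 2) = -7*d^2 - 2*d + 2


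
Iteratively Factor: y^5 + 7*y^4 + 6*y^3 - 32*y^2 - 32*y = (y)*(y^4 + 7*y^3 + 6*y^2 - 32*y - 32) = y*(y - 2)*(y^3 + 9*y^2 + 24*y + 16) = y*(y - 2)*(y + 4)*(y^2 + 5*y + 4) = y*(y - 2)*(y + 4)^2*(y + 1)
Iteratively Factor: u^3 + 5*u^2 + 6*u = (u + 3)*(u^2 + 2*u) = (u + 2)*(u + 3)*(u)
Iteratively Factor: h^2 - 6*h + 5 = (h - 1)*(h - 5)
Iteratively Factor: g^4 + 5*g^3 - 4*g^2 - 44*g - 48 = (g + 2)*(g^3 + 3*g^2 - 10*g - 24) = (g + 2)*(g + 4)*(g^2 - g - 6) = (g - 3)*(g + 2)*(g + 4)*(g + 2)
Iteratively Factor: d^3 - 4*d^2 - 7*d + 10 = (d - 1)*(d^2 - 3*d - 10) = (d - 1)*(d + 2)*(d - 5)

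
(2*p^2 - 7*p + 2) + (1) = 2*p^2 - 7*p + 3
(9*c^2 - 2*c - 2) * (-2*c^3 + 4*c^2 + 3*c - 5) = -18*c^5 + 40*c^4 + 23*c^3 - 59*c^2 + 4*c + 10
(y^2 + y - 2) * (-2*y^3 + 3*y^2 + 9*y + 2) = -2*y^5 + y^4 + 16*y^3 + 5*y^2 - 16*y - 4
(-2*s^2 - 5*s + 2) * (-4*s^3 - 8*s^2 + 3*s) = 8*s^5 + 36*s^4 + 26*s^3 - 31*s^2 + 6*s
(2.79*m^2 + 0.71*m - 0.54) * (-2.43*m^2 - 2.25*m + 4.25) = -6.7797*m^4 - 8.0028*m^3 + 11.5722*m^2 + 4.2325*m - 2.295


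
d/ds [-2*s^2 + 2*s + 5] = 2 - 4*s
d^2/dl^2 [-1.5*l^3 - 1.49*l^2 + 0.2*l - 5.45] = -9.0*l - 2.98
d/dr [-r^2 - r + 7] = -2*r - 1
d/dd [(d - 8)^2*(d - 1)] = (d - 8)*(3*d - 10)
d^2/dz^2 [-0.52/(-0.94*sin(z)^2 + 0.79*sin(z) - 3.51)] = (-1.837888*sin(z)^4 + 1.158456*sin(z)^3 + 9.295052*sin(z)^2 - 3.75882*sin(z) - 2.782312)/(0.94*sin(z)^2 - 0.79*sin(z) + 3.51)^3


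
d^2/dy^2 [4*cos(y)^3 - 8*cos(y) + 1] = 4*(9*sin(y)^2 - 1)*cos(y)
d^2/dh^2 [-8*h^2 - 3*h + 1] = -16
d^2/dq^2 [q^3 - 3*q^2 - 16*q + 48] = 6*q - 6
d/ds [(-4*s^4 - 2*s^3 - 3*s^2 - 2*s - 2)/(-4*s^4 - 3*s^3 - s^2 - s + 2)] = (4*s^6 - 16*s^5 - 19*s^4 - 72*s^3 - 29*s^2 - 16*s - 6)/(16*s^8 + 24*s^7 + 17*s^6 + 14*s^5 - 9*s^4 - 10*s^3 - 3*s^2 - 4*s + 4)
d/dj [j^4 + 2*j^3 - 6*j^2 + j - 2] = 4*j^3 + 6*j^2 - 12*j + 1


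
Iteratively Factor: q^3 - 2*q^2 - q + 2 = (q - 1)*(q^2 - q - 2) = (q - 2)*(q - 1)*(q + 1)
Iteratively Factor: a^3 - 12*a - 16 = (a + 2)*(a^2 - 2*a - 8) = (a + 2)^2*(a - 4)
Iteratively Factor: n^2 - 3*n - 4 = (n + 1)*(n - 4)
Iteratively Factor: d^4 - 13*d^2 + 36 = (d + 2)*(d^3 - 2*d^2 - 9*d + 18) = (d + 2)*(d + 3)*(d^2 - 5*d + 6) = (d - 3)*(d + 2)*(d + 3)*(d - 2)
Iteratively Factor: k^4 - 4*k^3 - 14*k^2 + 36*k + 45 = (k + 1)*(k^3 - 5*k^2 - 9*k + 45) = (k - 3)*(k + 1)*(k^2 - 2*k - 15) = (k - 3)*(k + 1)*(k + 3)*(k - 5)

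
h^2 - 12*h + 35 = (h - 7)*(h - 5)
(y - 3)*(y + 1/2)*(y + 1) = y^3 - 3*y^2/2 - 4*y - 3/2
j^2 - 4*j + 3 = (j - 3)*(j - 1)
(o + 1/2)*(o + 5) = o^2 + 11*o/2 + 5/2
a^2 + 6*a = a*(a + 6)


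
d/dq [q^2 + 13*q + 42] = 2*q + 13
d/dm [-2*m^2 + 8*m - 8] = 8 - 4*m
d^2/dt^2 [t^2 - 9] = 2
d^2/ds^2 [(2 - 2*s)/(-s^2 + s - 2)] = 4*((2 - 3*s)*(s^2 - s + 2) + (s - 1)*(2*s - 1)^2)/(s^2 - s + 2)^3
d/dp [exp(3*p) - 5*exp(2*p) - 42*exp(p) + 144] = (3*exp(2*p) - 10*exp(p) - 42)*exp(p)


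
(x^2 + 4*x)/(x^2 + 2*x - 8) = x/(x - 2)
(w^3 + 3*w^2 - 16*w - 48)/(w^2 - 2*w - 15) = (w^2 - 16)/(w - 5)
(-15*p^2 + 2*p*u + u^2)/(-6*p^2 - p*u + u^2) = (5*p + u)/(2*p + u)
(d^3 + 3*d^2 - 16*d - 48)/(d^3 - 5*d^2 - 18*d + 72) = (d^2 - d - 12)/(d^2 - 9*d + 18)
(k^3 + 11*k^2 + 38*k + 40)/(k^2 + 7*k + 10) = k + 4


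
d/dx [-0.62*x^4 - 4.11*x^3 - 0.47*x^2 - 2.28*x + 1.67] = -2.48*x^3 - 12.33*x^2 - 0.94*x - 2.28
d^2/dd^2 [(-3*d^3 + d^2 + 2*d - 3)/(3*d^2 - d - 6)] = 6*(-12*d^3 - 27*d^2 - 63*d - 11)/(27*d^6 - 27*d^5 - 153*d^4 + 107*d^3 + 306*d^2 - 108*d - 216)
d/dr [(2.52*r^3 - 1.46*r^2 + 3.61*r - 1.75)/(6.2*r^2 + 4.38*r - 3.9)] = (15.624*r^4 + 22.0752*r^3 - 58.2608*r^2 + 33.088*r - 6.414)/(38.44*r^4 + 54.312*r^3 - 29.1756*r^2 - 34.164*r + 15.21)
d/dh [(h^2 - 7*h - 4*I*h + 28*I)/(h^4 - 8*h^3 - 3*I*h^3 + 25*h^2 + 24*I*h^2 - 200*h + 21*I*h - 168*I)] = (-2*h^5 + h^4*(29 + 15*I) + h^3*(-88 - 218*I) + h^2*(-373 + 961*I) + h*(1344 - 1736*I) - 84 + 6776*I)/(h^8 + h^7*(-16 - 6*I) + h^6*(105 + 96*I) + h^5*(-656 - 492*I) + h^4*(3375 + 1728*I) + h^3*(-12016 - 5862*I) + h^2*(47623 - 16800*I) + h*(7056 + 67200*I) - 28224)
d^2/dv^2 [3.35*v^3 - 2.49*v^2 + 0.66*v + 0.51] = 20.1*v - 4.98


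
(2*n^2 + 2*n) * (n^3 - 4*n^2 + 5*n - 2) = 2*n^5 - 6*n^4 + 2*n^3 + 6*n^2 - 4*n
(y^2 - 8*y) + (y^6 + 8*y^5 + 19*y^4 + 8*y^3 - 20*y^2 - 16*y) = y^6 + 8*y^5 + 19*y^4 + 8*y^3 - 19*y^2 - 24*y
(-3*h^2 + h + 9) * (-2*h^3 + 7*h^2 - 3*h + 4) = 6*h^5 - 23*h^4 - 2*h^3 + 48*h^2 - 23*h + 36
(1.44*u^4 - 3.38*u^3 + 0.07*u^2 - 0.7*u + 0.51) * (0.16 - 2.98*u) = -4.2912*u^5 + 10.3028*u^4 - 0.7494*u^3 + 2.0972*u^2 - 1.6318*u + 0.0816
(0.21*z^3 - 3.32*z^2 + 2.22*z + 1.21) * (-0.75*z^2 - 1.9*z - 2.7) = -0.1575*z^5 + 2.091*z^4 + 4.076*z^3 + 3.8385*z^2 - 8.293*z - 3.267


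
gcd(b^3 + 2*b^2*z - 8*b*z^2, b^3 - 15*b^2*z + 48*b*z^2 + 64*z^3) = 1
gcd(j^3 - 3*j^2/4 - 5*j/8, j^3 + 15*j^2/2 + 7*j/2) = j^2 + j/2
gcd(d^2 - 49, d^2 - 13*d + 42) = d - 7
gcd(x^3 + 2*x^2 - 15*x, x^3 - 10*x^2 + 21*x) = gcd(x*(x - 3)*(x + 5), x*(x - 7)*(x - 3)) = x^2 - 3*x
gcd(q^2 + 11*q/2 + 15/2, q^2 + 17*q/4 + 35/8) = q + 5/2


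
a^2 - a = a*(a - 1)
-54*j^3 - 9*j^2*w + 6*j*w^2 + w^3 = (-3*j + w)*(3*j + w)*(6*j + w)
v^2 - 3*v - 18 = (v - 6)*(v + 3)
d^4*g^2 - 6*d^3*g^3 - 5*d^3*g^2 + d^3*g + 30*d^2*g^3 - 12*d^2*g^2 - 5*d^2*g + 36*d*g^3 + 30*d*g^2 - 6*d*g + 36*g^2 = (d - 6)*(d - 6*g)*(d*g + 1)*(d*g + g)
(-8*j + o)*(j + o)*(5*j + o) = -40*j^3 - 43*j^2*o - 2*j*o^2 + o^3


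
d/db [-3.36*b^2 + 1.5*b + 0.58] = 1.5 - 6.72*b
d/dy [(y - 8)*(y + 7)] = 2*y - 1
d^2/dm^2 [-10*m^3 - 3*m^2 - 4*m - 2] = -60*m - 6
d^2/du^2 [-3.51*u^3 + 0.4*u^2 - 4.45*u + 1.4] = 0.8 - 21.06*u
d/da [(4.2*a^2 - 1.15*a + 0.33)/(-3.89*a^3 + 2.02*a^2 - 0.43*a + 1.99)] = (16.338*a^4 - 8.947*a^3 + 4.3681*a^2 + 15.3828*a - 2.1466)/(15.1321*a^6 - 15.7156*a^5 + 7.4258*a^4 - 17.2194*a^3 + 8.2245*a^2 - 1.7114*a + 3.9601)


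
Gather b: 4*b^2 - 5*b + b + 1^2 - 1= 4*b^2 - 4*b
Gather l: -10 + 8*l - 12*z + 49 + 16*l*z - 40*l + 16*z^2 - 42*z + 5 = l*(16*z - 32) + 16*z^2 - 54*z + 44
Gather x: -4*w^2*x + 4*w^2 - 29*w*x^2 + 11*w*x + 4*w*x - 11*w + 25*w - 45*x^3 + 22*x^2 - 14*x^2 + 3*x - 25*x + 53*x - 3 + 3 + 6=4*w^2 + 14*w - 45*x^3 + x^2*(8 - 29*w) + x*(-4*w^2 + 15*w + 31) + 6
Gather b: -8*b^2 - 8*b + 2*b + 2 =-8*b^2 - 6*b + 2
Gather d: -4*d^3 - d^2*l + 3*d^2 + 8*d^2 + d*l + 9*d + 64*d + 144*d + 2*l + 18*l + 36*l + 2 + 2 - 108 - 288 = -4*d^3 + d^2*(11 - l) + d*(l + 217) + 56*l - 392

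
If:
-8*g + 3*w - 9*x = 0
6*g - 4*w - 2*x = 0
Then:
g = -3*x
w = -5*x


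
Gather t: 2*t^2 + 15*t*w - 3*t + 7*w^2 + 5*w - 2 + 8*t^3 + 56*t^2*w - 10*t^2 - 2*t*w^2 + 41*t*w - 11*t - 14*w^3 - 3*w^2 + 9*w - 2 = 8*t^3 + t^2*(56*w - 8) + t*(-2*w^2 + 56*w - 14) - 14*w^3 + 4*w^2 + 14*w - 4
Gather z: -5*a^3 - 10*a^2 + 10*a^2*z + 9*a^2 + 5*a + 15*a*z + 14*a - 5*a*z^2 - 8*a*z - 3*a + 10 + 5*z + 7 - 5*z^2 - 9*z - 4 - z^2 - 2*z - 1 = -5*a^3 - a^2 + 16*a + z^2*(-5*a - 6) + z*(10*a^2 + 7*a - 6) + 12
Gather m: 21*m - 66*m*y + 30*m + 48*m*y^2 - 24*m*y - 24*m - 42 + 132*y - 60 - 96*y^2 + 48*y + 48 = m*(48*y^2 - 90*y + 27) - 96*y^2 + 180*y - 54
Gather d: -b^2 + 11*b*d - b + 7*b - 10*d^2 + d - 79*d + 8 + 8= -b^2 + 6*b - 10*d^2 + d*(11*b - 78) + 16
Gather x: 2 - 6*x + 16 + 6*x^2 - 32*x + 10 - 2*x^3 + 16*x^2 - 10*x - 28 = -2*x^3 + 22*x^2 - 48*x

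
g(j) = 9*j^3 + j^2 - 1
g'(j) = 27*j^2 + 2*j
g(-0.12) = -1.00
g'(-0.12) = 0.15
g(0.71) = 2.73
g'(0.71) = 15.03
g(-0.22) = -1.05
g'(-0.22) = 0.87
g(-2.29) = -103.84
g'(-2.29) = 137.01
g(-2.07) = -76.54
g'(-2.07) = 111.55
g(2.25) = 106.58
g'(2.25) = 141.19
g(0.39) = -0.31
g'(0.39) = 4.89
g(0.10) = -0.98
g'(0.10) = 0.47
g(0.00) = -1.00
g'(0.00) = 0.00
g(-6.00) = -1909.00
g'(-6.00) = 960.00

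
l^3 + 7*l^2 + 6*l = l*(l + 1)*(l + 6)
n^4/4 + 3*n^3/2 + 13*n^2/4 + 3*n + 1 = (n/2 + 1/2)*(n/2 + 1)*(n + 1)*(n + 2)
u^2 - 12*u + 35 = (u - 7)*(u - 5)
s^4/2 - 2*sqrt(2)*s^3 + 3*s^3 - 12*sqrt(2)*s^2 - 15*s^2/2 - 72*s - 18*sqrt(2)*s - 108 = (s/2 + sqrt(2))*(s + 3)^2*(s - 6*sqrt(2))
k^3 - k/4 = k*(k - 1/2)*(k + 1/2)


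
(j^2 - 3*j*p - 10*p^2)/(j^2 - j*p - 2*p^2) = (-j^2 + 3*j*p + 10*p^2)/(-j^2 + j*p + 2*p^2)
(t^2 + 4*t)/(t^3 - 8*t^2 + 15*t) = (t + 4)/(t^2 - 8*t + 15)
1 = 1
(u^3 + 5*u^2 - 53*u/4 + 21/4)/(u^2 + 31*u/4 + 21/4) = (4*u^2 - 8*u + 3)/(4*u + 3)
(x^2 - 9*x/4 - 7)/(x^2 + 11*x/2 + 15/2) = (4*x^2 - 9*x - 28)/(2*(2*x^2 + 11*x + 15))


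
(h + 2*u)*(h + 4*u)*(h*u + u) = h^3*u + 6*h^2*u^2 + h^2*u + 8*h*u^3 + 6*h*u^2 + 8*u^3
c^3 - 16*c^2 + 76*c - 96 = (c - 8)*(c - 6)*(c - 2)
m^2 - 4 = (m - 2)*(m + 2)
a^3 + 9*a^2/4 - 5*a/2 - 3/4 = (a - 1)*(a + 1/4)*(a + 3)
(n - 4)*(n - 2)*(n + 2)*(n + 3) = n^4 - n^3 - 16*n^2 + 4*n + 48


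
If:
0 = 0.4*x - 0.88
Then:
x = 2.20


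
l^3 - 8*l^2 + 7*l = l*(l - 7)*(l - 1)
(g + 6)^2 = g^2 + 12*g + 36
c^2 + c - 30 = (c - 5)*(c + 6)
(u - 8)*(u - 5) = u^2 - 13*u + 40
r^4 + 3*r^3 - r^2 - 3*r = r*(r - 1)*(r + 1)*(r + 3)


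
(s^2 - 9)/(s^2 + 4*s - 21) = (s + 3)/(s + 7)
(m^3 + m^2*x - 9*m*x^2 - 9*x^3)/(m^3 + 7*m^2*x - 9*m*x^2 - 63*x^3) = (m + x)/(m + 7*x)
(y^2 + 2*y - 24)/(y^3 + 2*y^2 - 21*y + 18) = (y - 4)/(y^2 - 4*y + 3)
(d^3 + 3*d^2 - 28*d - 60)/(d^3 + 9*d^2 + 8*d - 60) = (d^2 - 3*d - 10)/(d^2 + 3*d - 10)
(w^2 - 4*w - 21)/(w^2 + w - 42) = (w^2 - 4*w - 21)/(w^2 + w - 42)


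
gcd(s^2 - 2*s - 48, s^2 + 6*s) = s + 6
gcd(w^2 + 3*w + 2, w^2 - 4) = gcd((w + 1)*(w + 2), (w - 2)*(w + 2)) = w + 2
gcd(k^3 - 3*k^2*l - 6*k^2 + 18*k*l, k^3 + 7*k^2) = k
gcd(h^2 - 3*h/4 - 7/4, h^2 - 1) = h + 1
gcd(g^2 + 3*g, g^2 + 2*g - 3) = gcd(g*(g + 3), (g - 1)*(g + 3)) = g + 3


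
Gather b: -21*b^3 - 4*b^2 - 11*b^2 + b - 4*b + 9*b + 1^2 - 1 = -21*b^3 - 15*b^2 + 6*b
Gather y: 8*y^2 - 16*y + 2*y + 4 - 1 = 8*y^2 - 14*y + 3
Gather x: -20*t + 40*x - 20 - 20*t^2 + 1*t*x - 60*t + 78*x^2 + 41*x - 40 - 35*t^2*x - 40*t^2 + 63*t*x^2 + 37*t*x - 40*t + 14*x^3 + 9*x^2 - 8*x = -60*t^2 - 120*t + 14*x^3 + x^2*(63*t + 87) + x*(-35*t^2 + 38*t + 73) - 60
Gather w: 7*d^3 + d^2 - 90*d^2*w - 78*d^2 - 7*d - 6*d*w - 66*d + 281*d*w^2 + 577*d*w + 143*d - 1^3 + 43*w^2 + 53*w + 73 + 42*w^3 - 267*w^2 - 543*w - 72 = 7*d^3 - 77*d^2 + 70*d + 42*w^3 + w^2*(281*d - 224) + w*(-90*d^2 + 571*d - 490)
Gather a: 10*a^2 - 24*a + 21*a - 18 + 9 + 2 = 10*a^2 - 3*a - 7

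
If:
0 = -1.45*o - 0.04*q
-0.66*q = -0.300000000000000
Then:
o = -0.01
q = 0.45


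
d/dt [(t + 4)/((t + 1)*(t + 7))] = (-t^2 - 8*t - 25)/(t^4 + 16*t^3 + 78*t^2 + 112*t + 49)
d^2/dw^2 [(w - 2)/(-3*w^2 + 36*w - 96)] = 2*(-4*(w - 6)^2*(w - 2) + (3*w - 14)*(w^2 - 12*w + 32))/(3*(w^2 - 12*w + 32)^3)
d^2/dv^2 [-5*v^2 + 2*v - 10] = -10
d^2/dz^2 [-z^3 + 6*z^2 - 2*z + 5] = 12 - 6*z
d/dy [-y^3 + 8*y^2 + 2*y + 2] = -3*y^2 + 16*y + 2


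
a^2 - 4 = (a - 2)*(a + 2)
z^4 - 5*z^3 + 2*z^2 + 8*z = z*(z - 4)*(z - 2)*(z + 1)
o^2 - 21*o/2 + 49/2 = (o - 7)*(o - 7/2)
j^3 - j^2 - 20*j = j*(j - 5)*(j + 4)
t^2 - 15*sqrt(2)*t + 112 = (t - 8*sqrt(2))*(t - 7*sqrt(2))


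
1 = 1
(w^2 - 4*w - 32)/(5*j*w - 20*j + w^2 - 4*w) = (w^2 - 4*w - 32)/(5*j*w - 20*j + w^2 - 4*w)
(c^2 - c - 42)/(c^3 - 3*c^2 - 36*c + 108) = (c - 7)/(c^2 - 9*c + 18)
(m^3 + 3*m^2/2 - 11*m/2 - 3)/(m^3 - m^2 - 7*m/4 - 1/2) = 2*(m + 3)/(2*m + 1)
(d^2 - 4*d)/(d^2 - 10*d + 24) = d/(d - 6)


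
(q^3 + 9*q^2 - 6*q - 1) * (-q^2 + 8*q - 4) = -q^5 - q^4 + 74*q^3 - 83*q^2 + 16*q + 4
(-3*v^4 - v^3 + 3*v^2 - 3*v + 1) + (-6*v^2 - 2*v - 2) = -3*v^4 - v^3 - 3*v^2 - 5*v - 1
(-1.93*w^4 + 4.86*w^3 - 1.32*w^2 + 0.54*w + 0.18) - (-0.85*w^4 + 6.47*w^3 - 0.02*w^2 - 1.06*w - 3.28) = -1.08*w^4 - 1.61*w^3 - 1.3*w^2 + 1.6*w + 3.46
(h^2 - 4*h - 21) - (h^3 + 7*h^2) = -h^3 - 6*h^2 - 4*h - 21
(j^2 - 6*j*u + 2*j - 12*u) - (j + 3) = j^2 - 6*j*u + j - 12*u - 3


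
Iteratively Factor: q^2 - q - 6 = (q + 2)*(q - 3)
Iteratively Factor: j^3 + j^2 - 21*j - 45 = (j - 5)*(j^2 + 6*j + 9) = (j - 5)*(j + 3)*(j + 3)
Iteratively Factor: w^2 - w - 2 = (w + 1)*(w - 2)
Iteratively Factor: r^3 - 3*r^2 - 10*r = (r - 5)*(r^2 + 2*r) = (r - 5)*(r + 2)*(r)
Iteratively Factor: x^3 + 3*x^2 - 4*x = (x + 4)*(x^2 - x) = x*(x + 4)*(x - 1)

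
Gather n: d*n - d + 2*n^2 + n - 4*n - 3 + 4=-d + 2*n^2 + n*(d - 3) + 1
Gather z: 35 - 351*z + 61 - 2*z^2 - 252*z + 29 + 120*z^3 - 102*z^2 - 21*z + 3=120*z^3 - 104*z^2 - 624*z + 128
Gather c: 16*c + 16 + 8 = 16*c + 24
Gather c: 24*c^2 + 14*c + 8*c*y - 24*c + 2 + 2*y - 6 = 24*c^2 + c*(8*y - 10) + 2*y - 4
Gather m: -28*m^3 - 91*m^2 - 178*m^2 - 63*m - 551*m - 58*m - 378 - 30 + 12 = -28*m^3 - 269*m^2 - 672*m - 396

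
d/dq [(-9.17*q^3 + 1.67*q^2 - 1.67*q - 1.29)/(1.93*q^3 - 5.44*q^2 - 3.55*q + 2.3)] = (46.6617*q^4 + 71.5532*q^3 - 70.8172*q^2 - 6.3532*q - 8.4205)/(3.7249*q^6 - 20.9984*q^5 + 15.8906*q^4 + 47.502*q^3 - 12.4215*q^2 - 16.33*q + 5.29)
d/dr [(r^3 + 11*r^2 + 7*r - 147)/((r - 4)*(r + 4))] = (r^4 - 55*r^2 - 58*r - 112)/(r^4 - 32*r^2 + 256)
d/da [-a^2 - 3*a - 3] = -2*a - 3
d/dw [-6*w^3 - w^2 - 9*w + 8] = -18*w^2 - 2*w - 9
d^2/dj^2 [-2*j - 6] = 0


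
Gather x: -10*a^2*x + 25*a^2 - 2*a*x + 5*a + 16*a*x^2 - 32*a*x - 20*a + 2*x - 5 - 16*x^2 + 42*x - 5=25*a^2 - 15*a + x^2*(16*a - 16) + x*(-10*a^2 - 34*a + 44) - 10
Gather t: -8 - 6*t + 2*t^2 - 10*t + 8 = 2*t^2 - 16*t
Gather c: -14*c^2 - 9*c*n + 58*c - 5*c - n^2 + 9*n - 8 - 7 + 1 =-14*c^2 + c*(53 - 9*n) - n^2 + 9*n - 14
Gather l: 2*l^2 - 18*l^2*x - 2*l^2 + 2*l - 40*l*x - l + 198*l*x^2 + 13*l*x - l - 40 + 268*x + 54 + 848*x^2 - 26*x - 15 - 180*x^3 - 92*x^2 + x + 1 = -18*l^2*x + l*(198*x^2 - 27*x) - 180*x^3 + 756*x^2 + 243*x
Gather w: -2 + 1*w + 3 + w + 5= 2*w + 6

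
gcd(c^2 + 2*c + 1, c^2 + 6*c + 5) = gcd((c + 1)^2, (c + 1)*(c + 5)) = c + 1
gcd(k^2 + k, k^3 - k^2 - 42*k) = k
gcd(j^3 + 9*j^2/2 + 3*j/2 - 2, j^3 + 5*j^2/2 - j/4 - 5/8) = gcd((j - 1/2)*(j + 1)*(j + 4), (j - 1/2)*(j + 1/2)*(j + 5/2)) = j - 1/2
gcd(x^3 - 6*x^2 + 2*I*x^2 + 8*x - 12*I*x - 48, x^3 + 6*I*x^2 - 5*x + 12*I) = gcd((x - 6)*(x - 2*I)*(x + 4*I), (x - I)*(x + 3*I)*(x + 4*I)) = x + 4*I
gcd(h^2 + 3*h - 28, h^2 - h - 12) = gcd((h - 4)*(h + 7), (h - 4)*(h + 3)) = h - 4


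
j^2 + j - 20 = (j - 4)*(j + 5)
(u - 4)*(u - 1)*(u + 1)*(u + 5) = u^4 + u^3 - 21*u^2 - u + 20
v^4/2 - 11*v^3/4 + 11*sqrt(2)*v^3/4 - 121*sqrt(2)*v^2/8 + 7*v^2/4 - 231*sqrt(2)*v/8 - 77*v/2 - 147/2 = (v/2 + sqrt(2))*(v - 7)*(v + 3/2)*(v + 7*sqrt(2)/2)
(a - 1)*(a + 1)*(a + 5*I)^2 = a^4 + 10*I*a^3 - 26*a^2 - 10*I*a + 25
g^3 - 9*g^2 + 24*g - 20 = (g - 5)*(g - 2)^2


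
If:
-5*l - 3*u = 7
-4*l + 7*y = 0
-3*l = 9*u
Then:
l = -7/4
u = 7/12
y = -1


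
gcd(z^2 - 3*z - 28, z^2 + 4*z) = z + 4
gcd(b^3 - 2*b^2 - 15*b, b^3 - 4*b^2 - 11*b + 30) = b^2 - 2*b - 15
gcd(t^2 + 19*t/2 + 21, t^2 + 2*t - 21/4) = t + 7/2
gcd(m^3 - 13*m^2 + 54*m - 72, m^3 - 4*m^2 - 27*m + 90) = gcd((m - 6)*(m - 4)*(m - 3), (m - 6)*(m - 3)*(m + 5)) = m^2 - 9*m + 18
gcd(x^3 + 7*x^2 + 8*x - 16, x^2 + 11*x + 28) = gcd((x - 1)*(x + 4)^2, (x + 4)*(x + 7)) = x + 4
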